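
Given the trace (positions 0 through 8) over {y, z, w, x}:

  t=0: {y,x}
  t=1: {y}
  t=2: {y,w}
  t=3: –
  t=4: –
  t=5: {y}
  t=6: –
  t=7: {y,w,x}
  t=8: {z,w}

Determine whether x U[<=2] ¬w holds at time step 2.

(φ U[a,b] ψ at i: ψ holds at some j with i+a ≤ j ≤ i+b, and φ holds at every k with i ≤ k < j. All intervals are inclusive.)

False

Need some j in [2,4] with ¬w, and x at every k in [2,j-1].
  j=2: ¬w false.
  j=3: ¬w holds, but x fails at k=2 → not this j.
  j=4: ¬w holds, but x fails at k=2 → not this j.
No j in the window works → until fails.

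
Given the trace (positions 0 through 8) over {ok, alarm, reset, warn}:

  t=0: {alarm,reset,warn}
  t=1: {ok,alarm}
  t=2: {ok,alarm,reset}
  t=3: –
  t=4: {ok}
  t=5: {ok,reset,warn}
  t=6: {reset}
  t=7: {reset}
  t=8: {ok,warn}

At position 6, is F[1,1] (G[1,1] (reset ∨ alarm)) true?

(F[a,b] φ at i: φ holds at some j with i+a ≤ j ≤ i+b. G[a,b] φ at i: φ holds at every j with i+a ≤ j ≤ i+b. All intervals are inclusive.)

False

Check G[1,1] (reset ∨ alarm) at each j in [7,7]:
  j=7: fails at 8
No position in the window satisfies it → formula fails.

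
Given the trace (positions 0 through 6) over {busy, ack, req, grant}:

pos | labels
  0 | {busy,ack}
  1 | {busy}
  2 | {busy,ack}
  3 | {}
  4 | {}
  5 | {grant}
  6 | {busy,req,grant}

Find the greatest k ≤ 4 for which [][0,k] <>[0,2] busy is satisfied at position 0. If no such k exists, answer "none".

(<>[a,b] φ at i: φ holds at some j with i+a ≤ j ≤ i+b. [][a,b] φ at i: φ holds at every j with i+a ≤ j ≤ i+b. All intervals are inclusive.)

<>[0,2] busy must hold from j=0 onward; find where it first fails.
  j=0: holds
  j=1: holds
  j=2: holds
  j=3: fails
Holds on [0,2], so largest k = 2.

2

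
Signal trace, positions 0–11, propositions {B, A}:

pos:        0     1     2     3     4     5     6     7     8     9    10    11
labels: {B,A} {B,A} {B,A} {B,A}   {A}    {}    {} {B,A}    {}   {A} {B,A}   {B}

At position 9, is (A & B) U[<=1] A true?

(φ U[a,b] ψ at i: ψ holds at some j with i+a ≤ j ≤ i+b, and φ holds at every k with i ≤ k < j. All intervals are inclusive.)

Holds

Need some j in [9,10] with A, and (A & B) at every k in [9,j-1].
  j=9: A holds; no prefix to check → satisfied.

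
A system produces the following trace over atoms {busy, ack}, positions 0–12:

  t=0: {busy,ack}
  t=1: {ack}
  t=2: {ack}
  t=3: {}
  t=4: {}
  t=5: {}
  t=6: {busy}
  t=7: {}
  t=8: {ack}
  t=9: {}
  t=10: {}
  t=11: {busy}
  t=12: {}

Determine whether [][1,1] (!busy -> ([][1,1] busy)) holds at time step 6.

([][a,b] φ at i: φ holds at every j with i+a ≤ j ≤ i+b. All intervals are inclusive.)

False

Check (!busy -> ([][1,1] busy)) at every j in [7,7]:
  j=7: antecedent true; consequent fails at 8 → ✗
Fails at j=7 → formula fails.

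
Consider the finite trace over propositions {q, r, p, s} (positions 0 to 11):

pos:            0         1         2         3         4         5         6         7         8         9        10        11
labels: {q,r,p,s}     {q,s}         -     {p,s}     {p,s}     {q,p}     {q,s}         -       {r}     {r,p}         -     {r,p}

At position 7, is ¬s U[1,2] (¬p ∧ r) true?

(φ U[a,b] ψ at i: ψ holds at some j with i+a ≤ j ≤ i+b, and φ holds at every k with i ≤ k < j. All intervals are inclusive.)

Need some j in [8,9] with (¬p ∧ r), and ¬s at every k in [7,j-1].
  j=8: (¬p ∧ r) holds; ¬s holds at every k in [7,7] → satisfied.

Yes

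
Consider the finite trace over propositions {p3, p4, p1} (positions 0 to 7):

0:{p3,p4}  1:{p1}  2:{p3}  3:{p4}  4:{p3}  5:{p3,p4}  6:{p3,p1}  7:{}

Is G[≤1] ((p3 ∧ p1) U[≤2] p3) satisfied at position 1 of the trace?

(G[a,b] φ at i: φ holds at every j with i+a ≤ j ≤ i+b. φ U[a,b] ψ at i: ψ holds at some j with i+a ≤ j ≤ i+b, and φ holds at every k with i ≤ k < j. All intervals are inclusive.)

Check ((p3 ∧ p1) U[≤2] p3) at every j in [1,2]:
  j=1: fails
  j=2: holds
Fails at j=1 → formula fails.

False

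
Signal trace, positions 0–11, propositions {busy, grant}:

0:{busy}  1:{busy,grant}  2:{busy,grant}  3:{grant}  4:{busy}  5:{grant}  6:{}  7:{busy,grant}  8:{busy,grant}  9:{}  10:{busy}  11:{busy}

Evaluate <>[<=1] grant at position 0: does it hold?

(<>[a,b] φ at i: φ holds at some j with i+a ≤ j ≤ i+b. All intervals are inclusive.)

True

Check grant at each j in [0,1]:
  j=0: false
  j=1: true
Found at j=1 → formula holds.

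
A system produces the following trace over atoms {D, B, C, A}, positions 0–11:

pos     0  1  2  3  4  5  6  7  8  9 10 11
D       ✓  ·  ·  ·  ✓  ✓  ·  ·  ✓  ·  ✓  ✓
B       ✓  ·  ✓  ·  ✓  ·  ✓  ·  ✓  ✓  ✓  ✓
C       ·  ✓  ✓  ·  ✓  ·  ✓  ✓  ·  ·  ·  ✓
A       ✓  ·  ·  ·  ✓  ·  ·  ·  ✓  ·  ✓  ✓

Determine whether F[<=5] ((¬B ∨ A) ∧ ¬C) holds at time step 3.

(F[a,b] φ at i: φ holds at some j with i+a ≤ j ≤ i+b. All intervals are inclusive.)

Check ((¬B ∨ A) ∧ ¬C) at each j in [3,8]:
  j=3: true
  j=4: false
  j=5: true
  j=6: false
  j=7: false
  j=8: true
Found at j=3 → formula holds.

Holds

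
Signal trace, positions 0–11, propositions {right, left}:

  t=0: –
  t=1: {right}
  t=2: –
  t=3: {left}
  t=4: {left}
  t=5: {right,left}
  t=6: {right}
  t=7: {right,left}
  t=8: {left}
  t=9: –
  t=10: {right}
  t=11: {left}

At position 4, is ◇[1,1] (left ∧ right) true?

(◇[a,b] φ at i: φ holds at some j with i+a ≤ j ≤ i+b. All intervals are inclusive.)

Check (left ∧ right) at each j in [5,5]:
  j=5: true
Found at j=5 → formula holds.

Holds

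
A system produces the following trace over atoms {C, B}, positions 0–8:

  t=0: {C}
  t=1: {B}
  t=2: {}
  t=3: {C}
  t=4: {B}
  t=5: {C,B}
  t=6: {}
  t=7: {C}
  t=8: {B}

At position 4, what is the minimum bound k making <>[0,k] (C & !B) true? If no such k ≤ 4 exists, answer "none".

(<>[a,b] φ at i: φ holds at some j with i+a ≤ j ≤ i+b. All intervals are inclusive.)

3

Scan j = 4,5,… for (C & !B):
  j=4: fails
  j=5: fails
  j=6: fails
  j=7: holds
First hit at j=7, so smallest k = 7-4 = 3.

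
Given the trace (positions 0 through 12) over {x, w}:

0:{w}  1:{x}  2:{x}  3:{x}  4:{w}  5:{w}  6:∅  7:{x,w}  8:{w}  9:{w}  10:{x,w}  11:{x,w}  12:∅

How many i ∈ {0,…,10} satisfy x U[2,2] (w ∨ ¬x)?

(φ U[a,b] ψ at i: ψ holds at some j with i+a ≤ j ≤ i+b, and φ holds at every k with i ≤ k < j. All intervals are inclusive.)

Evaluate at each i in [0,10]:
  i=0: ✗ (no rhs in [2,2])
  i=1: ✗ (no rhs in [3,3])
  i=2: ✓ (rhs at j=4; lhs holds on [2,3])
  i=3: ✗ (lhs fails at k=4 before rhs at j=5)
  i=4: ✗ (lhs fails at k=4 before rhs at j=6)
  i=5: ✗ (lhs fails at k=5 before rhs at j=7)
  i=6: ✗ (lhs fails at k=6 before rhs at j=8)
  i=7: ✗ (lhs fails at k=8 before rhs at j=9)
  i=8: ✗ (lhs fails at k=8 before rhs at j=10)
  i=9: ✗ (lhs fails at k=9 before rhs at j=11)
  i=10: ✓ (rhs at j=12; lhs holds on [10,11])
Positions where it holds: {2, 10} → 2.

2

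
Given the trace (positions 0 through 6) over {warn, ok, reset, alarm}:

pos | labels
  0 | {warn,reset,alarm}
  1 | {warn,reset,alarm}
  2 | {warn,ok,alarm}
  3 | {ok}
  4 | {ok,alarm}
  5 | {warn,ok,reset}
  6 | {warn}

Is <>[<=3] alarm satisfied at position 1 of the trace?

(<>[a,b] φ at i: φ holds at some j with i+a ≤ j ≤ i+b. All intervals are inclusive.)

Holds

Check alarm at each j in [1,4]:
  j=1: true
  j=2: true
  j=3: false
  j=4: true
Found at j=1 → formula holds.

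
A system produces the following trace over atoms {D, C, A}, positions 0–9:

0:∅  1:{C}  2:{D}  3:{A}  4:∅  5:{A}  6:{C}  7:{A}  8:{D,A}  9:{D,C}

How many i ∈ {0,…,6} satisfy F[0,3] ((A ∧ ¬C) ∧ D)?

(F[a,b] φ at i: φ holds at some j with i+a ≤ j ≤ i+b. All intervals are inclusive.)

Evaluate at each i in [0,6]:
  i=0: ✗ (none in [0,3])
  i=1: ✗ (none in [1,4])
  i=2: ✗ (none in [2,5])
  i=3: ✗ (none in [3,6])
  i=4: ✗ (none in [4,7])
  i=5: ✓ (witness j=8)
  i=6: ✓ (witness j=8)
Positions where it holds: {5, 6} → 2.

2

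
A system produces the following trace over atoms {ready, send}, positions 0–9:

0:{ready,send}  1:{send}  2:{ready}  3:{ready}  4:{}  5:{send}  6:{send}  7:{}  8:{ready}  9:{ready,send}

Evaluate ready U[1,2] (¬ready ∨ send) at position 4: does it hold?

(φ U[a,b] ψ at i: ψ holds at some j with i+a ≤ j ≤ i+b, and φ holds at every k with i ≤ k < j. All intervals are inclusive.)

No

Need some j in [5,6] with (¬ready ∨ send), and ready at every k in [4,j-1].
  j=5: (¬ready ∨ send) holds, but ready fails at k=4 → not this j.
  j=6: (¬ready ∨ send) holds, but ready fails at k=4 → not this j.
No j in the window works → until fails.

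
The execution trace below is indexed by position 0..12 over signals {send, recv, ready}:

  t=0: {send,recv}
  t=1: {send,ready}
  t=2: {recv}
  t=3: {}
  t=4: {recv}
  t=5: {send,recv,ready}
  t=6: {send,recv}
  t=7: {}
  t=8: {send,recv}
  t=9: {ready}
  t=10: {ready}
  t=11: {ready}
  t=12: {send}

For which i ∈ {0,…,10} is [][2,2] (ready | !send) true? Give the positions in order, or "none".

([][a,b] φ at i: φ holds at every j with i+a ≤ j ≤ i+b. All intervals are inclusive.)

Evaluate at each i in [0,10]:
  i=0: ✓ (all of [2,2])
  i=1: ✓ (all of [3,3])
  i=2: ✓ (all of [4,4])
  i=3: ✓ (all of [5,5])
  i=4: ✗ (fails at j=6)
  i=5: ✓ (all of [7,7])
  i=6: ✗ (fails at j=8)
  i=7: ✓ (all of [9,9])
  i=8: ✓ (all of [10,10])
  i=9: ✓ (all of [11,11])
  i=10: ✗ (fails at j=12)

0, 1, 2, 3, 5, 7, 8, 9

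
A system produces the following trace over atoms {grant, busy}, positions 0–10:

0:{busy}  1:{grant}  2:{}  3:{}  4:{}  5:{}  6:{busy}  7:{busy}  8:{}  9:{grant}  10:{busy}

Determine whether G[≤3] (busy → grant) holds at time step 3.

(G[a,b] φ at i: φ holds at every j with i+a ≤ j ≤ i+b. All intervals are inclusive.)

Check (busy → grant) at every j in [3,6]:
  j=3: antecedent false → ✓
  j=4: antecedent false → ✓
  j=5: antecedent false → ✓
  j=6: antecedent true; consequent false → ✗
Fails at j=6 → formula fails.

No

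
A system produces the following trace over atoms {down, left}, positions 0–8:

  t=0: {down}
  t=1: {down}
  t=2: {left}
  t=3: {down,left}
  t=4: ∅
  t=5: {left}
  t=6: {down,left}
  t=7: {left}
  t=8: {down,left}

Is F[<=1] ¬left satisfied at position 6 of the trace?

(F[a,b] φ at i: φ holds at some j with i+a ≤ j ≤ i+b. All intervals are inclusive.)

Check ¬left at each j in [6,7]:
  j=6: false
  j=7: false
No position in the window satisfies it → formula fails.

No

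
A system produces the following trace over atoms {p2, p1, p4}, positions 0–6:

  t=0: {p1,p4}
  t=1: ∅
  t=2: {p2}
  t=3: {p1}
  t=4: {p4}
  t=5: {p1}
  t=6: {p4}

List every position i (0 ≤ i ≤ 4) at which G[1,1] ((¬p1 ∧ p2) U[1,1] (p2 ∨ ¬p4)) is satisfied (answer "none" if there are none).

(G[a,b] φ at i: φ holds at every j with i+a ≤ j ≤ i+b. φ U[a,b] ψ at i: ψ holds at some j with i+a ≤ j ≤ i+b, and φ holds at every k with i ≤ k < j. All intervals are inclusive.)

1

Evaluate at each i in [0,4]:
  i=0: ✗ (fails at j=1)
  i=1: ✓ (all of [2,2])
  i=2: ✗ (fails at j=3)
  i=3: ✗ (fails at j=4)
  i=4: ✗ (fails at j=5)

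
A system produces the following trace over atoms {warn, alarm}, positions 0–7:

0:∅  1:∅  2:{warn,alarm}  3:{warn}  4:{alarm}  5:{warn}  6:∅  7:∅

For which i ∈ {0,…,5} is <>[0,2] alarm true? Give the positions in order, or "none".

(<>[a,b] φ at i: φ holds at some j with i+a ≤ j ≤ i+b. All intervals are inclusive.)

Evaluate at each i in [0,5]:
  i=0: ✓ (witness j=2)
  i=1: ✓ (witness j=2)
  i=2: ✓ (witness j=2)
  i=3: ✓ (witness j=4)
  i=4: ✓ (witness j=4)
  i=5: ✗ (none in [5,7])

0, 1, 2, 3, 4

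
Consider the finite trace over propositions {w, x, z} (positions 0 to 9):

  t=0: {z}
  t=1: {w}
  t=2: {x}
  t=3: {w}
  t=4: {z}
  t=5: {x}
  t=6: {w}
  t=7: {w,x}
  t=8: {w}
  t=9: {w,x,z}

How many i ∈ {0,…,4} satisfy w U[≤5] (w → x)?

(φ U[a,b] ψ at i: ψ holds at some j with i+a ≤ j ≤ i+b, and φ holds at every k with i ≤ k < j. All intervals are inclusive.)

5

Evaluate at each i in [0,4]:
  i=0: ✓ (rhs at j=0)
  i=1: ✓ (rhs at j=2; lhs holds on [1,1])
  i=2: ✓ (rhs at j=2)
  i=3: ✓ (rhs at j=4; lhs holds on [3,3])
  i=4: ✓ (rhs at j=4)
Positions where it holds: {0, 1, 2, 3, 4} → 5.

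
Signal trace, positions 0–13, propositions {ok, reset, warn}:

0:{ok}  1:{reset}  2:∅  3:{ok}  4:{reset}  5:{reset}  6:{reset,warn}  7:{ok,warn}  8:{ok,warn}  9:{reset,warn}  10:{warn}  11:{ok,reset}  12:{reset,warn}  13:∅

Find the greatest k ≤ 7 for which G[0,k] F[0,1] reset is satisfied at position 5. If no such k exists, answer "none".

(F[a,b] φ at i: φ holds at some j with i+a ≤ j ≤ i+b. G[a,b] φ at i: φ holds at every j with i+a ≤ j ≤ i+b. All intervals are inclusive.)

F[0,1] reset must hold from j=5 onward; find where it first fails.
  j=5: holds
  j=6: holds
  j=7: fails
Holds on [5,6], so largest k = 1.

1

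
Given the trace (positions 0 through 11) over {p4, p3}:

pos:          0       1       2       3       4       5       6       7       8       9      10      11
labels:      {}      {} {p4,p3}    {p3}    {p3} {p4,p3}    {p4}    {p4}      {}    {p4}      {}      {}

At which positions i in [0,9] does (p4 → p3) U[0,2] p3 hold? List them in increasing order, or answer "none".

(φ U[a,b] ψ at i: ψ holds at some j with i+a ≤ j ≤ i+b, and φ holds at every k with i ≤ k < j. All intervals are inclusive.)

0, 1, 2, 3, 4, 5

Evaluate at each i in [0,9]:
  i=0: ✓ (rhs at j=2; lhs holds on [0,1])
  i=1: ✓ (rhs at j=2; lhs holds on [1,1])
  i=2: ✓ (rhs at j=2)
  i=3: ✓ (rhs at j=3)
  i=4: ✓ (rhs at j=4)
  i=5: ✓ (rhs at j=5)
  i=6: ✗ (no rhs in [6,8])
  i=7: ✗ (no rhs in [7,9])
  i=8: ✗ (no rhs in [8,10])
  i=9: ✗ (no rhs in [9,11])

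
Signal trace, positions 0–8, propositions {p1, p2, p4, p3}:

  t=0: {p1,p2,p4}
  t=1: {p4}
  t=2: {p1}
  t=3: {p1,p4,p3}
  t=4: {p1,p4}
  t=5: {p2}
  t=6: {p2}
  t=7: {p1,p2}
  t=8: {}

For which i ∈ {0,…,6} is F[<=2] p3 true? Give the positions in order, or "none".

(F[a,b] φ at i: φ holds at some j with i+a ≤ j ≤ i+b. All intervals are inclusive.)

Evaluate at each i in [0,6]:
  i=0: ✗ (none in [0,2])
  i=1: ✓ (witness j=3)
  i=2: ✓ (witness j=3)
  i=3: ✓ (witness j=3)
  i=4: ✗ (none in [4,6])
  i=5: ✗ (none in [5,7])
  i=6: ✗ (none in [6,8])

1, 2, 3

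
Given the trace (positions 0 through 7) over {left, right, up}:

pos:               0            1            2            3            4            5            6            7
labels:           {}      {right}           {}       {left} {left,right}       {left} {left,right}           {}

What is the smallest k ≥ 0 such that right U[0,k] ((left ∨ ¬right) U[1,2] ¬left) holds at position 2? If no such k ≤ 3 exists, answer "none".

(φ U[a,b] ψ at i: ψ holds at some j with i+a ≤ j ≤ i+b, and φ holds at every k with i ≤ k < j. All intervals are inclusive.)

Need earliest j ≥ 2 with ((left ∨ ¬right) U[1,2] ¬left), and right at every k in [2,j-1].
  j=2: rhs fails.
  j=3: rhs fails.
  j=4: rhs fails.
  j=5: rhs holds but lhs fails at k=2.
No witness within the range → none.

none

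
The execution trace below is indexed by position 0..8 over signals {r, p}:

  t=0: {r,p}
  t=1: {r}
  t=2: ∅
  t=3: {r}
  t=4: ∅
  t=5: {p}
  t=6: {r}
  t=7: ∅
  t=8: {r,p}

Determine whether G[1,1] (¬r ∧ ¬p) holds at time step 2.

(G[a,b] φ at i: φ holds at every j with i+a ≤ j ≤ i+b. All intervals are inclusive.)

False

Check (¬r ∧ ¬p) at every j in [3,3]:
  j=3: false
Fails at j=3 → formula fails.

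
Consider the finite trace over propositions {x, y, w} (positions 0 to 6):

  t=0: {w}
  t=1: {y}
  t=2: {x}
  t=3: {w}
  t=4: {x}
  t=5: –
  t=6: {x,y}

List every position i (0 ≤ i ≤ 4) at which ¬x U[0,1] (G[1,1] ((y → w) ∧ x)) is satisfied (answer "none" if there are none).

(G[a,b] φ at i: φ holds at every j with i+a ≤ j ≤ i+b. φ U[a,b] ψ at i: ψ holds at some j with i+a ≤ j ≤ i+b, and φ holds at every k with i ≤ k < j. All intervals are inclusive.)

Evaluate at each i in [0,4]:
  i=0: ✓ (rhs at j=1; lhs holds on [0,0])
  i=1: ✓ (rhs at j=1)
  i=2: ✗ (lhs fails at k=2 before rhs at j=3)
  i=3: ✓ (rhs at j=3)
  i=4: ✗ (no rhs in [4,5])

0, 1, 3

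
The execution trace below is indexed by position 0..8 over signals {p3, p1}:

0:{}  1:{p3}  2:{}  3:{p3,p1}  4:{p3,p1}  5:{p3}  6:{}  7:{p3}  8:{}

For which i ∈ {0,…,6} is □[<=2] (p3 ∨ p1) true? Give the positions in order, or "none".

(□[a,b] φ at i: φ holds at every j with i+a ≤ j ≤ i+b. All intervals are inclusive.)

3

Evaluate at each i in [0,6]:
  i=0: ✗ (fails at j=0)
  i=1: ✗ (fails at j=2)
  i=2: ✗ (fails at j=2)
  i=3: ✓ (all of [3,5])
  i=4: ✗ (fails at j=6)
  i=5: ✗ (fails at j=6)
  i=6: ✗ (fails at j=6)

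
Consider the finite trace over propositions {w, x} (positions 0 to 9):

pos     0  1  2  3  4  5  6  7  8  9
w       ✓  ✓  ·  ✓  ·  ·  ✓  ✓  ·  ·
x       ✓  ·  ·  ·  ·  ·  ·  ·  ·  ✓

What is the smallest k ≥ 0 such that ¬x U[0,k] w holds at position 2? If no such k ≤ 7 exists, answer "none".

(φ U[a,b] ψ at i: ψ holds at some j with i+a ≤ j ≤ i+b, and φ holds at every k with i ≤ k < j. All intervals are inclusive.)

1

Need earliest j ≥ 2 with w, and ¬x at every k in [2,j-1].
  j=2: rhs fails.
  j=3: rhs holds; lhs holds on [2,2]. k = 1.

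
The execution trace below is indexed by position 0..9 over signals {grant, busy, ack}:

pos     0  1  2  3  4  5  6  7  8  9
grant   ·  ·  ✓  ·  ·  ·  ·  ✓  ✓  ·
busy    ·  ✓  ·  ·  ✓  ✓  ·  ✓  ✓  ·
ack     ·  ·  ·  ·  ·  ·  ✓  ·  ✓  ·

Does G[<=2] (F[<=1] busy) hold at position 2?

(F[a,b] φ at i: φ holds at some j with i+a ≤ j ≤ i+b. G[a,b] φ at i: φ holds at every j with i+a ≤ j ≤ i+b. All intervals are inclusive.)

Does not hold

Check F[<=1] busy at every j in [2,4]:
  j=2: fails (none in [2,3])
  j=3: holds (witness at 4)
  j=4: holds (witness at 4)
Fails at j=2 → formula fails.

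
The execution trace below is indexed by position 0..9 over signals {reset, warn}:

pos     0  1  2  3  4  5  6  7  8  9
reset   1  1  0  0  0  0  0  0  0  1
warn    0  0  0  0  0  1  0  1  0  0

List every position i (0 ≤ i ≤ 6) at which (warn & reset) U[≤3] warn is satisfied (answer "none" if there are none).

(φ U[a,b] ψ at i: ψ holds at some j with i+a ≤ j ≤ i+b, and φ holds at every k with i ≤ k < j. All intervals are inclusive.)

5

Evaluate at each i in [0,6]:
  i=0: ✗ (no rhs in [0,3])
  i=1: ✗ (no rhs in [1,4])
  i=2: ✗ (lhs fails at k=2 before rhs at j=5)
  i=3: ✗ (lhs fails at k=3 before rhs at j=5)
  i=4: ✗ (lhs fails at k=4 before rhs at j=5)
  i=5: ✓ (rhs at j=5)
  i=6: ✗ (lhs fails at k=6 before rhs at j=7)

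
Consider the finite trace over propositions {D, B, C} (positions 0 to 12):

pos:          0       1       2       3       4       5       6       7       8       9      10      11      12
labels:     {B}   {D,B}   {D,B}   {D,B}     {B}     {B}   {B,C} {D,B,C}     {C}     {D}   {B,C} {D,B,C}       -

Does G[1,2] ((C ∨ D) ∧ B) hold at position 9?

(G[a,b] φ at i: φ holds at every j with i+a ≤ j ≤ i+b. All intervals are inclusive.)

Check ((C ∨ D) ∧ B) at every j in [10,11]:
  j=10: true
  j=11: true
All positions satisfy it → formula holds.

True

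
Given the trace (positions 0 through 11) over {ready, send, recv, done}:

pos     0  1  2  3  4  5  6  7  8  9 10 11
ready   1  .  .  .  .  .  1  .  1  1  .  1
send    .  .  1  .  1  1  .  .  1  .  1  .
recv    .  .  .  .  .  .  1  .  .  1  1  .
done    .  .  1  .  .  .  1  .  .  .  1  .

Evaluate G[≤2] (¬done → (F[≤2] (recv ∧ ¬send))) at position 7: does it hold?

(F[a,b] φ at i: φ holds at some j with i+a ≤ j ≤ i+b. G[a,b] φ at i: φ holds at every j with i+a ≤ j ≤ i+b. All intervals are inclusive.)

Check (¬done → (F[≤2] (recv ∧ ¬send))) at every j in [7,9]:
  j=7: antecedent true; consequent holds (witness at 9) → ✓
  j=8: antecedent true; consequent holds (witness at 9) → ✓
  j=9: antecedent true; consequent holds (witness at 9) → ✓
All positions satisfy it → formula holds.

Holds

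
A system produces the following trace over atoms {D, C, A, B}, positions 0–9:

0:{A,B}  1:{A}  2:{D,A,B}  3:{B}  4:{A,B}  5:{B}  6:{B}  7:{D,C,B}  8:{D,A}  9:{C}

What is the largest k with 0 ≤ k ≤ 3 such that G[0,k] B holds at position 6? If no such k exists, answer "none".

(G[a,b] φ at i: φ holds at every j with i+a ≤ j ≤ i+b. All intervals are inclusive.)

1

B must hold from j=6 onward; find where it first fails.
  j=6: holds
  j=7: holds
  j=8: fails
Holds on [6,7], so largest k = 1.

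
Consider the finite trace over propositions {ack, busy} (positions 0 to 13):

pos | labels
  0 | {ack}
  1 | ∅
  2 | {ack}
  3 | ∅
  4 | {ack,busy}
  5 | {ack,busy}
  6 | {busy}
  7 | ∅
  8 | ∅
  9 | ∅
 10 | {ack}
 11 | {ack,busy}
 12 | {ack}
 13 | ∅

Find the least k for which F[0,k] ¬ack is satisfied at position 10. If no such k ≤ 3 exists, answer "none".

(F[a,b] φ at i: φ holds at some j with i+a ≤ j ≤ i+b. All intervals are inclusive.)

3

Scan j = 10,11,… for ¬ack:
  j=10: fails
  j=11: fails
  j=12: fails
  j=13: holds
First hit at j=13, so smallest k = 13-10 = 3.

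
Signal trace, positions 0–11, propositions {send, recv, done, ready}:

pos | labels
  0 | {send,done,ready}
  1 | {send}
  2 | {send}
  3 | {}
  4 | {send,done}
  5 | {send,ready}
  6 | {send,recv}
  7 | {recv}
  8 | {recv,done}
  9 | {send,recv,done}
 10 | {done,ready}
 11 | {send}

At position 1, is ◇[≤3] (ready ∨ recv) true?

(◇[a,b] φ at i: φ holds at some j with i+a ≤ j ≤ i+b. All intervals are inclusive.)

No

Check (ready ∨ recv) at each j in [1,4]:
  j=1: false
  j=2: false
  j=3: false
  j=4: false
No position in the window satisfies it → formula fails.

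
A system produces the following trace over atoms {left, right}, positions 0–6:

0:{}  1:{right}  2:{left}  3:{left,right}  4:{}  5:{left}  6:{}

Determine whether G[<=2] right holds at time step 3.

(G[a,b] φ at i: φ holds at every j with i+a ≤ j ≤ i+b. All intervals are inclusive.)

Check right at every j in [3,5]:
  j=3: true
  j=4: false
  j=5: false
Fails at j=4 → formula fails.

No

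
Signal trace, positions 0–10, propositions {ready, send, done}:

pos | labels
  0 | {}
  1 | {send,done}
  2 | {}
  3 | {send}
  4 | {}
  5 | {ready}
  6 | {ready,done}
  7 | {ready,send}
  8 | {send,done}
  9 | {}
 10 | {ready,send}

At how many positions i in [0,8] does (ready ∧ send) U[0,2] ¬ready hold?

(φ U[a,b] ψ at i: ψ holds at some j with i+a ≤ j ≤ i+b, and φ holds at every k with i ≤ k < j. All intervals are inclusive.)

7

Evaluate at each i in [0,8]:
  i=0: ✓ (rhs at j=0)
  i=1: ✓ (rhs at j=1)
  i=2: ✓ (rhs at j=2)
  i=3: ✓ (rhs at j=3)
  i=4: ✓ (rhs at j=4)
  i=5: ✗ (no rhs in [5,7])
  i=6: ✗ (lhs fails at k=6 before rhs at j=8)
  i=7: ✓ (rhs at j=8; lhs holds on [7,7])
  i=8: ✓ (rhs at j=8)
Positions where it holds: {0, 1, 2, 3, 4, 7, 8} → 7.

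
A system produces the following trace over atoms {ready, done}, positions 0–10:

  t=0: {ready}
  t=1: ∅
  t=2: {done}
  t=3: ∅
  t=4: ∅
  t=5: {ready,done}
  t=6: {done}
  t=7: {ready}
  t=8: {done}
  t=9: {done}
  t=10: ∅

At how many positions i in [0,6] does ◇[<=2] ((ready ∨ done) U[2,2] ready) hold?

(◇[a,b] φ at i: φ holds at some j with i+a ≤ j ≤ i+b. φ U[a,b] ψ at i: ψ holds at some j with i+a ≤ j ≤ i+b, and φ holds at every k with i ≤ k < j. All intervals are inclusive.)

3

Evaluate at each i in [0,6]:
  i=0: ✗ (none in [0,2])
  i=1: ✗ (none in [1,3])
  i=2: ✗ (none in [2,4])
  i=3: ✓ (witness j=5)
  i=4: ✓ (witness j=5)
  i=5: ✓ (witness j=5)
  i=6: ✗ (none in [6,8])
Positions where it holds: {3, 4, 5} → 3.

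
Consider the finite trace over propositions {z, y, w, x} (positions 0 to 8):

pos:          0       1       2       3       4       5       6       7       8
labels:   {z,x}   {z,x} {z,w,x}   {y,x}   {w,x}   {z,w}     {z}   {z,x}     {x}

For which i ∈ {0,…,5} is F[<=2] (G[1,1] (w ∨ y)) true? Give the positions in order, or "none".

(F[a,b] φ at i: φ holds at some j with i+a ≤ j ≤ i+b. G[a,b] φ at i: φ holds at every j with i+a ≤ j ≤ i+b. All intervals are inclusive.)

Evaluate at each i in [0,5]:
  i=0: ✓ (witness j=1)
  i=1: ✓ (witness j=1)
  i=2: ✓ (witness j=2)
  i=3: ✓ (witness j=3)
  i=4: ✓ (witness j=4)
  i=5: ✗ (none in [5,7])

0, 1, 2, 3, 4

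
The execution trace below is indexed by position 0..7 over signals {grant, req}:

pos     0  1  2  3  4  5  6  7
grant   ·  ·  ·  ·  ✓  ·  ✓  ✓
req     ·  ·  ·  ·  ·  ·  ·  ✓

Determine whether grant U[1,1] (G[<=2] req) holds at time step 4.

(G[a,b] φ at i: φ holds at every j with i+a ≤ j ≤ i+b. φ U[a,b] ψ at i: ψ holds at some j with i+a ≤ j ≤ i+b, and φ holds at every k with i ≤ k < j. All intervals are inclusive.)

Does not hold

Need some j in [5,5] with G[<=2] req, and grant at every k in [4,j-1].
  j=5: G[<=2] req — fails at 5.
No j in the window works → until fails.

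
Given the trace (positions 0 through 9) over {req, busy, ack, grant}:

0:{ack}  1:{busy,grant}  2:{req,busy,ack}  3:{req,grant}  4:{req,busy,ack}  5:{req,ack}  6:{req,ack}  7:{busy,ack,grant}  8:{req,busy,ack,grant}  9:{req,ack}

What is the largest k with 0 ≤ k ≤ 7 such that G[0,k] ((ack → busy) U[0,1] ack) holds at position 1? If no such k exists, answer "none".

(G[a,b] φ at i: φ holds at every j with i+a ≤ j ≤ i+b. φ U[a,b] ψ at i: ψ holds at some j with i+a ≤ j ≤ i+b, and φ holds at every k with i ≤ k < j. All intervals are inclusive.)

7

((ack → busy) U[0,1] ack) must hold from j=1 onward; find where it first fails.
  j=1: holds
  j=2: holds
  j=3: holds
  j=4: holds
  j=5: holds
  j=6: holds
  j=7: holds
  j=8: holds
Holds through j=8; largest k = 7.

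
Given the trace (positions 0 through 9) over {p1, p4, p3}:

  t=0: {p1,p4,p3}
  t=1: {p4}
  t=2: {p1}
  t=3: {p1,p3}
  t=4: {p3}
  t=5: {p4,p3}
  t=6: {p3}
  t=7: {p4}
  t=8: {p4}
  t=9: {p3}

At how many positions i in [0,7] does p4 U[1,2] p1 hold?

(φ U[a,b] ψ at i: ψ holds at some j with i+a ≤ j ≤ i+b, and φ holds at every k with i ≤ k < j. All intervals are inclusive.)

2

Evaluate at each i in [0,7]:
  i=0: ✓ (rhs at j=2; lhs holds on [0,1])
  i=1: ✓ (rhs at j=2; lhs holds on [1,1])
  i=2: ✗ (lhs fails at k=2 before rhs at j=3)
  i=3: ✗ (no rhs in [4,5])
  i=4: ✗ (no rhs in [5,6])
  i=5: ✗ (no rhs in [6,7])
  i=6: ✗ (no rhs in [7,8])
  i=7: ✗ (no rhs in [8,9])
Positions where it holds: {0, 1} → 2.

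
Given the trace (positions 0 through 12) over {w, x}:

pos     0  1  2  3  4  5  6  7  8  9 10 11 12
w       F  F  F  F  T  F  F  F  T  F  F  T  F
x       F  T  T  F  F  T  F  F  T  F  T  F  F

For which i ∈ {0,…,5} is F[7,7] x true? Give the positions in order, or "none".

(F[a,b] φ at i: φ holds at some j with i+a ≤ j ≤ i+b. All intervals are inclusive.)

1, 3

Evaluate at each i in [0,5]:
  i=0: ✗ (none in [7,7])
  i=1: ✓ (witness j=8)
  i=2: ✗ (none in [9,9])
  i=3: ✓ (witness j=10)
  i=4: ✗ (none in [11,11])
  i=5: ✗ (none in [12,12])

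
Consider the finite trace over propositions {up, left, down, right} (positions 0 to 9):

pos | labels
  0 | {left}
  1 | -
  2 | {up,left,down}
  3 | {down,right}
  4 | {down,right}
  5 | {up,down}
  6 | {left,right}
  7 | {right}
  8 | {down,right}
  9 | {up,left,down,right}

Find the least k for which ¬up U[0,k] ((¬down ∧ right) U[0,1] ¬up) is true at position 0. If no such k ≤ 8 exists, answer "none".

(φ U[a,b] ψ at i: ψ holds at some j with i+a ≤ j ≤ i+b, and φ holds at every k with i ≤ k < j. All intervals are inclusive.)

Need earliest j ≥ 0 with ((¬down ∧ right) U[0,1] ¬up), and ¬up at every k in [0,j-1].
  j=0: rhs holds (empty prefix). k = 0.

0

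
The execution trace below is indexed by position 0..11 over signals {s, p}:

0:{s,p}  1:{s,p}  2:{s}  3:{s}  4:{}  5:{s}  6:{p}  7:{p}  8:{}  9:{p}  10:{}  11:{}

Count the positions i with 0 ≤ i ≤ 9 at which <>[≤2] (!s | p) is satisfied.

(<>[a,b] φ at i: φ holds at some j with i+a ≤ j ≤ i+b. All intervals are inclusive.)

Evaluate at each i in [0,9]:
  i=0: ✓ (witness j=0)
  i=1: ✓ (witness j=1)
  i=2: ✓ (witness j=4)
  i=3: ✓ (witness j=4)
  i=4: ✓ (witness j=4)
  i=5: ✓ (witness j=6)
  i=6: ✓ (witness j=6)
  i=7: ✓ (witness j=7)
  i=8: ✓ (witness j=8)
  i=9: ✓ (witness j=9)
Positions where it holds: {0, 1, 2, 3, 4, 5, 6, 7, 8, 9} → 10.

10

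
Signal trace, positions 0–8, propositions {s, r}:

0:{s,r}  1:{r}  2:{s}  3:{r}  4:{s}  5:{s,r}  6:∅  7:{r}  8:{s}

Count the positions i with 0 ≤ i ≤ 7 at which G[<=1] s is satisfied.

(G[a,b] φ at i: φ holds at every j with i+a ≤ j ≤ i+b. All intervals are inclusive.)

Evaluate at each i in [0,7]:
  i=0: ✗ (fails at j=1)
  i=1: ✗ (fails at j=1)
  i=2: ✗ (fails at j=3)
  i=3: ✗ (fails at j=3)
  i=4: ✓ (all of [4,5])
  i=5: ✗ (fails at j=6)
  i=6: ✗ (fails at j=6)
  i=7: ✗ (fails at j=7)
Positions where it holds: {4} → 1.

1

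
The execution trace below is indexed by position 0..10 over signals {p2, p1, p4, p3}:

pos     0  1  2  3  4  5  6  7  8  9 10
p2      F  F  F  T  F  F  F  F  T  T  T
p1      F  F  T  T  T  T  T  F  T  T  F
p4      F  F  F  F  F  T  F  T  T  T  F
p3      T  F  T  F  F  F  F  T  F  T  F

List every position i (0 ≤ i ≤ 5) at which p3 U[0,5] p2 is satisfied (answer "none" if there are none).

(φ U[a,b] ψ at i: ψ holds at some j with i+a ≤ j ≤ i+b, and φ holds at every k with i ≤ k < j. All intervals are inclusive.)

Evaluate at each i in [0,5]:
  i=0: ✗ (lhs fails at k=1 before rhs at j=3)
  i=1: ✗ (lhs fails at k=1 before rhs at j=3)
  i=2: ✓ (rhs at j=3; lhs holds on [2,2])
  i=3: ✓ (rhs at j=3)
  i=4: ✗ (lhs fails at k=4 before rhs at j=8)
  i=5: ✗ (lhs fails at k=5 before rhs at j=8)

2, 3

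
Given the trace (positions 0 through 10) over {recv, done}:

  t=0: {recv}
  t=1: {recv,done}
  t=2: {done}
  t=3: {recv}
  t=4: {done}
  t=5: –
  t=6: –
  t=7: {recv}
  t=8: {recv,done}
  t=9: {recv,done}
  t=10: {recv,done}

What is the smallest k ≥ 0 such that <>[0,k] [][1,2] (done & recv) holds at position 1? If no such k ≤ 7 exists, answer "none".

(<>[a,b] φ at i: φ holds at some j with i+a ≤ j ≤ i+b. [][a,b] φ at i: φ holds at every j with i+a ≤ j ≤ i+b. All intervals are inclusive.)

6

Scan j = 1,2,… for [][1,2] (done & recv):
  j=1: fails
  j=2: fails
  j=3: fails
  j=4: fails
  j=5: fails
  j=6: fails
  j=7: holds
First hit at j=7, so smallest k = 7-1 = 6.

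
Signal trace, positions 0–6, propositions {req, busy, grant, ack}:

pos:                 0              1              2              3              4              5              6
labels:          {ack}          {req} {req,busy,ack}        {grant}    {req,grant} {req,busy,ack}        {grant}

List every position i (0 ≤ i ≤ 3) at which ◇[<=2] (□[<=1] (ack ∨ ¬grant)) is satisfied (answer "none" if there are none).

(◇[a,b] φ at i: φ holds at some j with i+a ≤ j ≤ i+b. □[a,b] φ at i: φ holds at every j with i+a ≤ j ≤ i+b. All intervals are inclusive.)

0, 1

Evaluate at each i in [0,3]:
  i=0: ✓ (witness j=0)
  i=1: ✓ (witness j=1)
  i=2: ✗ (none in [2,4])
  i=3: ✗ (none in [3,5])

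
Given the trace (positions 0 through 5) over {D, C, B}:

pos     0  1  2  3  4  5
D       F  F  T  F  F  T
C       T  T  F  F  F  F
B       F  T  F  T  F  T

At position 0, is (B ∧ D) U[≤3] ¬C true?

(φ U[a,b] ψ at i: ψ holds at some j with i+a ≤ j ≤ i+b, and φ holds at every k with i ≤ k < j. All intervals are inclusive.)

Need some j in [0,3] with ¬C, and (B ∧ D) at every k in [0,j-1].
  j=0: ¬C false.
  j=1: ¬C false.
  j=2: ¬C holds, but (B ∧ D) fails at k=0 → not this j.
  j=3: ¬C holds, but (B ∧ D) fails at k=0 → not this j.
No j in the window works → until fails.

No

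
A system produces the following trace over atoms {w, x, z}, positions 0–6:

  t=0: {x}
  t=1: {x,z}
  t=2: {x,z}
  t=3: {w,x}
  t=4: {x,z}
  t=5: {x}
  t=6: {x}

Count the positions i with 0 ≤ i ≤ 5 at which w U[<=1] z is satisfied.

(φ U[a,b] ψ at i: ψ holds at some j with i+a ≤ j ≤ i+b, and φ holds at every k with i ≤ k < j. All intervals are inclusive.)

4

Evaluate at each i in [0,5]:
  i=0: ✗ (lhs fails at k=0 before rhs at j=1)
  i=1: ✓ (rhs at j=1)
  i=2: ✓ (rhs at j=2)
  i=3: ✓ (rhs at j=4; lhs holds on [3,3])
  i=4: ✓ (rhs at j=4)
  i=5: ✗ (no rhs in [5,6])
Positions where it holds: {1, 2, 3, 4} → 4.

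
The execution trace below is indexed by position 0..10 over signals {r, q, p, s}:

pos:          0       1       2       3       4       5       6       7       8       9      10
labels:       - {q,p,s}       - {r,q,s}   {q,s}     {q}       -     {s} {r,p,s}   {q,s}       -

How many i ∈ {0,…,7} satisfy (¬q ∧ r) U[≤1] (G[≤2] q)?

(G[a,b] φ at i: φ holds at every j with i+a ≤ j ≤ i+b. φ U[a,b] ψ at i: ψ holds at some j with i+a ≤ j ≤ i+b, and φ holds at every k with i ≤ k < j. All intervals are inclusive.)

Evaluate at each i in [0,7]:
  i=0: ✗ (no rhs in [0,1])
  i=1: ✗ (no rhs in [1,2])
  i=2: ✗ (lhs fails at k=2 before rhs at j=3)
  i=3: ✓ (rhs at j=3)
  i=4: ✗ (no rhs in [4,5])
  i=5: ✗ (no rhs in [5,6])
  i=6: ✗ (no rhs in [6,7])
  i=7: ✗ (no rhs in [7,8])
Positions where it holds: {3} → 1.

1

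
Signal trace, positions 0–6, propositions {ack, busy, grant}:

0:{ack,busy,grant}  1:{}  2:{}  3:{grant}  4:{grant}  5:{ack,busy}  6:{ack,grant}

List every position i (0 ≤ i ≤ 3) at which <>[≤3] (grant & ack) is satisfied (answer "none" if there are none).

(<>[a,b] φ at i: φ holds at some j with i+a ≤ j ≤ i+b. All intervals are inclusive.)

0, 3

Evaluate at each i in [0,3]:
  i=0: ✓ (witness j=0)
  i=1: ✗ (none in [1,4])
  i=2: ✗ (none in [2,5])
  i=3: ✓ (witness j=6)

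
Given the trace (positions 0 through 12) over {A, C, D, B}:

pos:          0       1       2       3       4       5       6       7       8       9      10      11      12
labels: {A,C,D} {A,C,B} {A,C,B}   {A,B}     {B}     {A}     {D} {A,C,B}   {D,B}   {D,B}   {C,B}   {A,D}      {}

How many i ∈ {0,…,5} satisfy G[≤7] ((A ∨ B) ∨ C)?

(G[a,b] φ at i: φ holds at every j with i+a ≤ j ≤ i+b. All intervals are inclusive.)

0

Evaluate at each i in [0,5]:
  i=0: ✗ (fails at j=6)
  i=1: ✗ (fails at j=6)
  i=2: ✗ (fails at j=6)
  i=3: ✗ (fails at j=6)
  i=4: ✗ (fails at j=6)
  i=5: ✗ (fails at j=6)
Positions where it holds: {} → 0.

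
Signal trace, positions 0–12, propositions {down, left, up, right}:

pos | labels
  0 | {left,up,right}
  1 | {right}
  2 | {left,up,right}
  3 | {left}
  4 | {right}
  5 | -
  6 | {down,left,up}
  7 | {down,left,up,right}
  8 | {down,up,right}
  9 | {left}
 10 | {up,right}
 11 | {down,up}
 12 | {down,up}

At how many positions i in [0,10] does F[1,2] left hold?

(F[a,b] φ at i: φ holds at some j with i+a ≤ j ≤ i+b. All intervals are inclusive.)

8

Evaluate at each i in [0,10]:
  i=0: ✓ (witness j=2)
  i=1: ✓ (witness j=2)
  i=2: ✓ (witness j=3)
  i=3: ✗ (none in [4,5])
  i=4: ✓ (witness j=6)
  i=5: ✓ (witness j=6)
  i=6: ✓ (witness j=7)
  i=7: ✓ (witness j=9)
  i=8: ✓ (witness j=9)
  i=9: ✗ (none in [10,11])
  i=10: ✗ (none in [11,12])
Positions where it holds: {0, 1, 2, 4, 5, 6, 7, 8} → 8.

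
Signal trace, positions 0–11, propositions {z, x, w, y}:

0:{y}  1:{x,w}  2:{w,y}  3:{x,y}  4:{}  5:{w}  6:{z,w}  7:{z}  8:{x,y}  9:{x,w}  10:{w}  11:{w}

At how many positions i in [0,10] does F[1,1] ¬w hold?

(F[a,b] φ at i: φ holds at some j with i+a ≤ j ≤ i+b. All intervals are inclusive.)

4

Evaluate at each i in [0,10]:
  i=0: ✗ (none in [1,1])
  i=1: ✗ (none in [2,2])
  i=2: ✓ (witness j=3)
  i=3: ✓ (witness j=4)
  i=4: ✗ (none in [5,5])
  i=5: ✗ (none in [6,6])
  i=6: ✓ (witness j=7)
  i=7: ✓ (witness j=8)
  i=8: ✗ (none in [9,9])
  i=9: ✗ (none in [10,10])
  i=10: ✗ (none in [11,11])
Positions where it holds: {2, 3, 6, 7} → 4.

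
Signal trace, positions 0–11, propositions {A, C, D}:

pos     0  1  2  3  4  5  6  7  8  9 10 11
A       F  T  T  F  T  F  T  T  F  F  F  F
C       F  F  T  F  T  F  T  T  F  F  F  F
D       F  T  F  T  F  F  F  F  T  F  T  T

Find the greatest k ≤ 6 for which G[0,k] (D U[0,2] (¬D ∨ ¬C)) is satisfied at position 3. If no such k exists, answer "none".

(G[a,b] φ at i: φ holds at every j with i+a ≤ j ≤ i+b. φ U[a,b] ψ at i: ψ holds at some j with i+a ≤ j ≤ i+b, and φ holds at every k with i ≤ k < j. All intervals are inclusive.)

6

(D U[0,2] (¬D ∨ ¬C)) must hold from j=3 onward; find where it first fails.
  j=3: holds
  j=4: holds
  j=5: holds
  j=6: holds
  j=7: holds
  j=8: holds
  j=9: holds
Holds through j=9; largest k = 6.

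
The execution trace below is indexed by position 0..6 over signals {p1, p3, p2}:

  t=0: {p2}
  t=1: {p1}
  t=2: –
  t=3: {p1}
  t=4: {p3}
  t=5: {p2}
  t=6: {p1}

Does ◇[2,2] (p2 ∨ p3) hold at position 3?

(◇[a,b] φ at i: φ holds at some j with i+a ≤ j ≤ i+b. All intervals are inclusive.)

Yes

Check (p2 ∨ p3) at each j in [5,5]:
  j=5: true
Found at j=5 → formula holds.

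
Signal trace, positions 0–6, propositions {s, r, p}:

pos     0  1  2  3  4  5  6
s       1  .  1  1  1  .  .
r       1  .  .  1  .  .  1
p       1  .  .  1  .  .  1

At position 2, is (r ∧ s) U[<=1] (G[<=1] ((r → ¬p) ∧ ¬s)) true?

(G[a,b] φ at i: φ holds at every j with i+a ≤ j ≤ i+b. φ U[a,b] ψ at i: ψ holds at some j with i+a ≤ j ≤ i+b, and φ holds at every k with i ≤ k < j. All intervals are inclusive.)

Need some j in [2,3] with G[<=1] ((r → ¬p) ∧ ¬s), and (r ∧ s) at every k in [2,j-1].
  j=2: G[<=1] ((r → ¬p) ∧ ¬s) — fails at 2.
  j=3: G[<=1] ((r → ¬p) ∧ ¬s) — fails at 3.
No j in the window works → until fails.

False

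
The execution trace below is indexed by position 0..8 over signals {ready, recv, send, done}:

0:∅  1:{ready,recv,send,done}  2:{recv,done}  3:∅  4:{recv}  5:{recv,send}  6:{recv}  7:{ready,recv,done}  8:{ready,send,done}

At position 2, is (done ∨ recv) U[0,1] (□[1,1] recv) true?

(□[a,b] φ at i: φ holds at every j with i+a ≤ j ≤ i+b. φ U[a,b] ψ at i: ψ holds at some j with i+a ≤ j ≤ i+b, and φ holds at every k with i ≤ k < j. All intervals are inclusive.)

Need some j in [2,3] with □[1,1] recv, and (done ∨ recv) at every k in [2,j-1].
  j=2: □[1,1] recv — fails at 3.
  j=3: □[1,1] recv holds; (done ∨ recv) holds at every k in [2,2] → satisfied.

True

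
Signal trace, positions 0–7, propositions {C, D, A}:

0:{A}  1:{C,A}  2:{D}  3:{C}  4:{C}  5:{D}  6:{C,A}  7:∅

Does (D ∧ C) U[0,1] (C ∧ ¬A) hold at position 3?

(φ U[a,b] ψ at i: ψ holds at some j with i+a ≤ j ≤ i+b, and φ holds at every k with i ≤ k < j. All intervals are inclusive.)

Need some j in [3,4] with (C ∧ ¬A), and (D ∧ C) at every k in [3,j-1].
  j=3: (C ∧ ¬A) holds; no prefix to check → satisfied.

True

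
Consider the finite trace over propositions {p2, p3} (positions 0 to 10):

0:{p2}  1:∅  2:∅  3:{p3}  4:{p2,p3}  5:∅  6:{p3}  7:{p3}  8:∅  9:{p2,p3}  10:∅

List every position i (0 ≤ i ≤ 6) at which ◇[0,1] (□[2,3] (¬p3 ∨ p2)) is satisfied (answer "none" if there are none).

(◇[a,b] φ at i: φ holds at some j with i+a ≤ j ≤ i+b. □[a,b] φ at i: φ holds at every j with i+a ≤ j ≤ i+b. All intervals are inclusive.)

1, 2, 5, 6

Evaluate at each i in [0,6]:
  i=0: ✗ (none in [0,1])
  i=1: ✓ (witness j=2)
  i=2: ✓ (witness j=2)
  i=3: ✗ (none in [3,4])
  i=4: ✗ (none in [4,5])
  i=5: ✓ (witness j=6)
  i=6: ✓ (witness j=6)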